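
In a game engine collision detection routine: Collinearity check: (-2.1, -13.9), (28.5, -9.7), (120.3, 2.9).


Cross product: (28.5-(-2.1))*(2.9-(-13.9)) - ((-9.7)-(-13.9))*(120.3-(-2.1))
= 0

Yes, collinear


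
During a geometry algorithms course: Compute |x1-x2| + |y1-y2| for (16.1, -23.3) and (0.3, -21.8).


|16.1-0.3| + |(-23.3)-(-21.8)| = 15.8 + 1.5 = 17.3

17.3


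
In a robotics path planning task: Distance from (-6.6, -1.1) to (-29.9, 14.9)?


dx=-23.3, dy=16
d^2 = (-23.3)^2 + 16^2 = 798.89
d = sqrt(798.89) = 28.2646

28.2646


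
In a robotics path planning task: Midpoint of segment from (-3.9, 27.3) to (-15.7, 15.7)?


M = (((-3.9)+(-15.7))/2, (27.3+15.7)/2)
= (-9.8, 21.5)

(-9.8, 21.5)


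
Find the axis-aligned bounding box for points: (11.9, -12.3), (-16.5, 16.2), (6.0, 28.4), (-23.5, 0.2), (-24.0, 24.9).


x range: [-24, 11.9]
y range: [-12.3, 28.4]
Bounding box: (-24,-12.3) to (11.9,28.4)

(-24,-12.3) to (11.9,28.4)


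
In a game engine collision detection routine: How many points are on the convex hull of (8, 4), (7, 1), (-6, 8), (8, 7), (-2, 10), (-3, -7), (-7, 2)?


Convex hull vertices (CCW): (-7, 2), (-3, -7), (7, 1), (8, 4), (8, 7), (-2, 10), (-6, 8)
Count = 7

7


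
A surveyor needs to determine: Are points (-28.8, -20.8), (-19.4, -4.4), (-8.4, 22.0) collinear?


Cross product: ((-19.4)-(-28.8))*(22-(-20.8)) - ((-4.4)-(-20.8))*((-8.4)-(-28.8))
= 67.76

No, not collinear


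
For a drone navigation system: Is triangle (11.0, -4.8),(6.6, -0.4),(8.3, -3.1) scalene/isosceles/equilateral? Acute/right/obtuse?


Side lengths squared: AB^2=38.72, BC^2=10.18, CA^2=10.18
Sorted: [10.18, 10.18, 38.72]
By sides: Isosceles, By angles: Obtuse

Isosceles, Obtuse


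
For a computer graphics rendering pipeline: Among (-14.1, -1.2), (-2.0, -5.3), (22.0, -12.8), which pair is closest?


d(P0,P1) = 12.7758, d(P0,P2) = 37.9179, d(P1,P2) = 25.1446
Closest: P0 and P1

Closest pair: (-14.1, -1.2) and (-2.0, -5.3), distance = 12.7758


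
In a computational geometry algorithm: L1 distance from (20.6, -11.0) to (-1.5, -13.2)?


|20.6-(-1.5)| + |(-11)-(-13.2)| = 22.1 + 2.2 = 24.3

24.3


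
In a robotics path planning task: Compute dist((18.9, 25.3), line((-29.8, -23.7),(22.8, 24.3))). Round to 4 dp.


|cross product| = 239.8
|line direction| = sqrt(5070.76) = 71.2093
Distance = 239.8/sqrt(5070.76) = 3.3675

3.3675


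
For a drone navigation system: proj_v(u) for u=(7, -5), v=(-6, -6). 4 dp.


u.v = -12, |v| = sqrt(72) = 8.4853
Scalar projection = u.v / |v| = -12 / sqrt(72) = -1.4142

-1.4142


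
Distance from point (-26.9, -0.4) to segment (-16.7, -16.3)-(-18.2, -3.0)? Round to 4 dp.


Project P onto AB: t = 1 (clamped to [0,1])
Closest point on segment: (-18.2, -3)
Distance: 9.0802

9.0802


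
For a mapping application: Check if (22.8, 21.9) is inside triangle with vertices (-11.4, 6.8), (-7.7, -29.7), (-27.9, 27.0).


Cross products: AB x AP = 1304.17, BC x BP = -2771.67, CA x CP = 939.99
All same sign? no

No, outside


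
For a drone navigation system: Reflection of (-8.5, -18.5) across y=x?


Reflection over y=x: (x,y) -> (y,x)
(-8.5, -18.5) -> (-18.5, -8.5)

(-18.5, -8.5)


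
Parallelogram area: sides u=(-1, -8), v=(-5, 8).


|u x v| = |(-1)*8 - (-8)*(-5)|
= |(-8) - 40| = 48

48


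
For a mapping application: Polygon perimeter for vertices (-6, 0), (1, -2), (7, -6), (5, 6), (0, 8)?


Sides: (-6, 0)->(1, -2): sqrt(53) = 7.28011, (1, -2)->(7, -6): sqrt(52) = 7.211103, (7, -6)->(5, 6): sqrt(148) = 12.165525, (5, 6)->(0, 8): sqrt(29) = 5.385165, (0, 8)->(-6, 0): sqrt(100) = 10
Sum = 42.041903
Perimeter = 42.0419

42.0419


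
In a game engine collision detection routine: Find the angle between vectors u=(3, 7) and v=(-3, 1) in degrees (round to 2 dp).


u.v = -2, |u| = sqrt(58) = 7.6158, |v| = sqrt(10) = 3.1623
cos(theta) = u.v/(|u||v|) = -2/sqrt(580) = -0.083045
theta = acos(-0.083045) = 94.76 degrees

94.76 degrees


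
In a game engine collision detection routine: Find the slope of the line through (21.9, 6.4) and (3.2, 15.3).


slope = (y2-y1)/(x2-x1) = (15.3-6.4)/(3.2-21.9) = 8.9/(-18.7) = -0.4759

-0.4759


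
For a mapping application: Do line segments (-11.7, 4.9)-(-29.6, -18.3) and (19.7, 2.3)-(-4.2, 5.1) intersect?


Cross products: d1=25.78, d2=630.38, d3=775.02, d4=170.42
d1*d2 < 0 and d3*d4 < 0? no

No, they don't intersect


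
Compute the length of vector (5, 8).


|u| = sqrt(5^2 + 8^2) = sqrt(89) = 9.434

9.434


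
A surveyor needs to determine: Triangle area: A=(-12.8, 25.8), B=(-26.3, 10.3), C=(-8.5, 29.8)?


Area = |x_A(y_B-y_C) + x_B(y_C-y_A) + x_C(y_A-y_B)|/2
= |249.6 + (-105.2) + (-131.75)|/2
= 12.65/2 = 6.325

6.325


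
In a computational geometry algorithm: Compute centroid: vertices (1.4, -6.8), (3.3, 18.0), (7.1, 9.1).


Centroid = ((x_A+x_B+x_C)/3, (y_A+y_B+y_C)/3)
= ((1.4+3.3+7.1)/3, ((-6.8)+18+9.1)/3)
= (3.9333, 6.7667)

(3.9333, 6.7667)


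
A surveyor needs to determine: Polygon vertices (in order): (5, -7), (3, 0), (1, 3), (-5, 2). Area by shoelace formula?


Shoelace sum: (5*0 - 3*(-7)) + (3*3 - 1*0) + (1*2 - (-5)*3) + ((-5)*(-7) - 5*2)
= 72
Area = |72|/2 = 36

36


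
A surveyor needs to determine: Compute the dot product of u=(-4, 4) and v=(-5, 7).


u . v = u_x*v_x + u_y*v_y = (-4)*(-5) + 4*7
= 20 + 28 = 48

48


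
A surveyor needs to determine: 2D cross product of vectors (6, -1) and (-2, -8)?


u x v = u_x*v_y - u_y*v_x = 6*(-8) - (-1)*(-2)
= (-48) - 2 = -50

-50


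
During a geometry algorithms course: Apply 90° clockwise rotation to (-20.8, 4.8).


90° CW: (x,y) -> (y, -x)
(-20.8,4.8) -> (4.8, 20.8)

(4.8, 20.8)


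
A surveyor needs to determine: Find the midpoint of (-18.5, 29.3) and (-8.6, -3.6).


M = (((-18.5)+(-8.6))/2, (29.3+(-3.6))/2)
= (-13.55, 12.85)

(-13.55, 12.85)


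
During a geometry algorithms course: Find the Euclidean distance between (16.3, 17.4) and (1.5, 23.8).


dx=-14.8, dy=6.4
d^2 = (-14.8)^2 + 6.4^2 = 260
d = sqrt(260) = 16.1245

16.1245


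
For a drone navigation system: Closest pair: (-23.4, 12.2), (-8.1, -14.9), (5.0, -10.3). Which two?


d(P0,P1) = 31.1207, d(P0,P2) = 36.2327, d(P1,P2) = 13.8842
Closest: P1 and P2

Closest pair: (-8.1, -14.9) and (5.0, -10.3), distance = 13.8842


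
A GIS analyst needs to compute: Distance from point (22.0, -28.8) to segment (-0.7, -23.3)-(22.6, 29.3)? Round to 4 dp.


Project P onto AB: t = 0.0724 (clamped to [0,1])
Closest point on segment: (0.9869, -19.4919)
Distance: 22.9824

22.9824


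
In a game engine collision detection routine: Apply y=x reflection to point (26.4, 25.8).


Reflection over y=x: (x,y) -> (y,x)
(26.4, 25.8) -> (25.8, 26.4)

(25.8, 26.4)


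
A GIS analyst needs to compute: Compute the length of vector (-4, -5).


|u| = sqrt((-4)^2 + (-5)^2) = sqrt(41) = 6.4031

6.4031


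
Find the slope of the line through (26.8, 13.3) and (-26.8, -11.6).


slope = (y2-y1)/(x2-x1) = ((-11.6)-13.3)/((-26.8)-26.8) = (-24.9)/(-53.6) = 0.4646

0.4646


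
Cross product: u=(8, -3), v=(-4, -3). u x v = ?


u x v = u_x*v_y - u_y*v_x = 8*(-3) - (-3)*(-4)
= (-24) - 12 = -36

-36


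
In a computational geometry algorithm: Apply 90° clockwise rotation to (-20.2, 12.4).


90° CW: (x,y) -> (y, -x)
(-20.2,12.4) -> (12.4, 20.2)

(12.4, 20.2)


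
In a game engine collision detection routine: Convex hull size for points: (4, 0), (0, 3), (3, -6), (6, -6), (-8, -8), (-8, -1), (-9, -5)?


Convex hull vertices (CCW): (-9, -5), (-8, -8), (6, -6), (4, 0), (0, 3), (-8, -1)
Count = 6

6


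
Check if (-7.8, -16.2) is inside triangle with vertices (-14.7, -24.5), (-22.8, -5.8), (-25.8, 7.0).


Cross products: AB x AP = -196.26, BC x BP = -160.8, CA x CP = 309.48
All same sign? no

No, outside


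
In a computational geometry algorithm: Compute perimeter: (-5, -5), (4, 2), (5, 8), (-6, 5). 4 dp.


Sides: (-5, -5)->(4, 2): sqrt(130) = 11.401754, (4, 2)->(5, 8): sqrt(37) = 6.082763, (5, 8)->(-6, 5): sqrt(130) = 11.401754, (-6, 5)->(-5, -5): sqrt(101) = 10.049876
Sum = 38.936147
Perimeter = 38.9361

38.9361


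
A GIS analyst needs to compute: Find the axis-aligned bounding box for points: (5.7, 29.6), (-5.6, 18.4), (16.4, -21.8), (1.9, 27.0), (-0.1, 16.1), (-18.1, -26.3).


x range: [-18.1, 16.4]
y range: [-26.3, 29.6]
Bounding box: (-18.1,-26.3) to (16.4,29.6)

(-18.1,-26.3) to (16.4,29.6)


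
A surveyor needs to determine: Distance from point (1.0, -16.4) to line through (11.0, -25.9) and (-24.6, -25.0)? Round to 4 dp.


|cross product| = 329.2
|line direction| = sqrt(1268.17) = 35.6114
Distance = 329.2/sqrt(1268.17) = 9.2442

9.2442


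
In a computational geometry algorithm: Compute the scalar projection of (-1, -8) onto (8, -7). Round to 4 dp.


u.v = 48, |v| = sqrt(113) = 10.6301
Scalar projection = u.v / |v| = 48 / sqrt(113) = 4.5155

4.5155


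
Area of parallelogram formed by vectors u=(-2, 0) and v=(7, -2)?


|u x v| = |(-2)*(-2) - 0*7|
= |4 - 0| = 4

4


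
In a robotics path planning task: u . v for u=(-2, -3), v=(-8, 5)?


u . v = u_x*v_x + u_y*v_y = (-2)*(-8) + (-3)*5
= 16 + (-15) = 1

1


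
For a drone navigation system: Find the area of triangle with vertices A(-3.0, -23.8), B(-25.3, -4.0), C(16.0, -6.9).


Area = |x_A(y_B-y_C) + x_B(y_C-y_A) + x_C(y_A-y_B)|/2
= |(-8.7) + (-427.57) + (-316.8)|/2
= 753.07/2 = 376.535

376.535


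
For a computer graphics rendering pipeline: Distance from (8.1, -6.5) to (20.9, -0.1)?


dx=12.8, dy=6.4
d^2 = 12.8^2 + 6.4^2 = 204.8
d = sqrt(204.8) = 14.3108

14.3108


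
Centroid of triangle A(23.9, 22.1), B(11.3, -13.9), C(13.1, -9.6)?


Centroid = ((x_A+x_B+x_C)/3, (y_A+y_B+y_C)/3)
= ((23.9+11.3+13.1)/3, (22.1+(-13.9)+(-9.6))/3)
= (16.1, -0.4667)

(16.1, -0.4667)


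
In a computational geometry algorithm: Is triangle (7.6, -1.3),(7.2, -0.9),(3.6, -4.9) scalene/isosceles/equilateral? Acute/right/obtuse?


Side lengths squared: AB^2=0.32, BC^2=28.96, CA^2=28.96
Sorted: [0.32, 28.96, 28.96]
By sides: Isosceles, By angles: Acute

Isosceles, Acute


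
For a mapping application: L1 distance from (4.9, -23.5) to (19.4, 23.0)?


|4.9-19.4| + |(-23.5)-23| = 14.5 + 46.5 = 61

61


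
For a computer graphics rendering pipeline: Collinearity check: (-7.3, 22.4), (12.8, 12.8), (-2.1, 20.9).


Cross product: (12.8-(-7.3))*(20.9-22.4) - (12.8-22.4)*((-2.1)-(-7.3))
= 19.77

No, not collinear


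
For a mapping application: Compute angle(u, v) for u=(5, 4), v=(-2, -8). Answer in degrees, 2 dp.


u.v = -42, |u| = sqrt(41) = 6.4031, |v| = sqrt(68) = 8.2462
cos(theta) = u.v/(|u||v|) = -42/sqrt(2788) = -0.795432
theta = acos(-0.795432) = 142.7 degrees

142.7 degrees


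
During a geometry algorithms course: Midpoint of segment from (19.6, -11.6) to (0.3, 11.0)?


M = ((19.6+0.3)/2, ((-11.6)+11)/2)
= (9.95, -0.3)

(9.95, -0.3)


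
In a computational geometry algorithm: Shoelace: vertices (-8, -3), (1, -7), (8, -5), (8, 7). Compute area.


Shoelace sum: ((-8)*(-7) - 1*(-3)) + (1*(-5) - 8*(-7)) + (8*7 - 8*(-5)) + (8*(-3) - (-8)*7)
= 238
Area = |238|/2 = 119

119


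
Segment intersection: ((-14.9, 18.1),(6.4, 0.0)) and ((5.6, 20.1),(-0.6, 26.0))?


Cross products: d1=133.35, d2=119.9, d3=413.65, d4=427.1
d1*d2 < 0 and d3*d4 < 0? no

No, they don't intersect


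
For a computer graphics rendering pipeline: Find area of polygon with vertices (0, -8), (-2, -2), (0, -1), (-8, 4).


Shoelace sum: (0*(-2) - (-2)*(-8)) + ((-2)*(-1) - 0*(-2)) + (0*4 - (-8)*(-1)) + ((-8)*(-8) - 0*4)
= 42
Area = |42|/2 = 21

21


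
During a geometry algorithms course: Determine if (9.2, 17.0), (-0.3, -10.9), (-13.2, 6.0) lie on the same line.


Cross product: ((-0.3)-9.2)*(6-17) - ((-10.9)-17)*((-13.2)-9.2)
= -520.46

No, not collinear


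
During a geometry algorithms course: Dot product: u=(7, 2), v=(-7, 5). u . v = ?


u . v = u_x*v_x + u_y*v_y = 7*(-7) + 2*5
= (-49) + 10 = -39

-39


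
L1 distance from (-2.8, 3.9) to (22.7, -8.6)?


|(-2.8)-22.7| + |3.9-(-8.6)| = 25.5 + 12.5 = 38

38


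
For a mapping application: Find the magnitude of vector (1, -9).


|u| = sqrt(1^2 + (-9)^2) = sqrt(82) = 9.0554

9.0554


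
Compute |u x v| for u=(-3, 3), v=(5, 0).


|u x v| = |(-3)*0 - 3*5|
= |0 - 15| = 15

15


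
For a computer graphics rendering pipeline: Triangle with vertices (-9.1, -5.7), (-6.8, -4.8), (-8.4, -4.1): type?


Side lengths squared: AB^2=6.1, BC^2=3.05, CA^2=3.05
Sorted: [3.05, 3.05, 6.1]
By sides: Isosceles, By angles: Right

Isosceles, Right


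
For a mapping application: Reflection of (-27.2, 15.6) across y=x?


Reflection over y=x: (x,y) -> (y,x)
(-27.2, 15.6) -> (15.6, -27.2)

(15.6, -27.2)


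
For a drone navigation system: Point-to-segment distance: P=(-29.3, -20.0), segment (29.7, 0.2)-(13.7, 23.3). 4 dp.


Project P onto AB: t = 0.6046 (clamped to [0,1])
Closest point on segment: (20.0268, 14.1657)
Distance: 60.0036

60.0036


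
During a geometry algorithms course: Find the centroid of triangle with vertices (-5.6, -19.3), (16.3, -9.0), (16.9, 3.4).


Centroid = ((x_A+x_B+x_C)/3, (y_A+y_B+y_C)/3)
= (((-5.6)+16.3+16.9)/3, ((-19.3)+(-9)+3.4)/3)
= (9.2, -8.3)

(9.2, -8.3)


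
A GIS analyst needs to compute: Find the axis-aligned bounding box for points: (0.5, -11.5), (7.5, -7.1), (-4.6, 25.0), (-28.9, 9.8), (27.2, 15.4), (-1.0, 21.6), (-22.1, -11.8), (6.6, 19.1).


x range: [-28.9, 27.2]
y range: [-11.8, 25]
Bounding box: (-28.9,-11.8) to (27.2,25)

(-28.9,-11.8) to (27.2,25)


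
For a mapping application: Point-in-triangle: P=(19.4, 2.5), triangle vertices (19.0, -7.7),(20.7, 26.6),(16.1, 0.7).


Cross products: AB x AP = 3.62, BC x BP = 77.19, CA x CP = 32.94
All same sign? yes

Yes, inside


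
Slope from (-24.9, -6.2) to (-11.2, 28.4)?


slope = (y2-y1)/(x2-x1) = (28.4-(-6.2))/((-11.2)-(-24.9)) = 34.6/13.7 = 2.5255

2.5255


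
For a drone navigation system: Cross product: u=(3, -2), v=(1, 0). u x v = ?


u x v = u_x*v_y - u_y*v_x = 3*0 - (-2)*1
= 0 - (-2) = 2

2


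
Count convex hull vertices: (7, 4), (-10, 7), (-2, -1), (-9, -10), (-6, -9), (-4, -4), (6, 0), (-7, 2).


Convex hull vertices (CCW): (-10, 7), (-9, -10), (-6, -9), (6, 0), (7, 4)
Count = 5

5


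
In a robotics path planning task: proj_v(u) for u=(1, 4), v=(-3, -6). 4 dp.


u.v = -27, |v| = sqrt(45) = 6.7082
Scalar projection = u.v / |v| = -27 / sqrt(45) = -4.0249

-4.0249


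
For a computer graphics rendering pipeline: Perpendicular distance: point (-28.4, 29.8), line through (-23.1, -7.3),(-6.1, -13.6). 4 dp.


|cross product| = 597.31
|line direction| = sqrt(328.69) = 18.1298
Distance = 597.31/sqrt(328.69) = 32.9463

32.9463


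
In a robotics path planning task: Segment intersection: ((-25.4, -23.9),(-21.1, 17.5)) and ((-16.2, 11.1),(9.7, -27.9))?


Cross products: d1=-1265.3, d2=-25.34, d3=-230.38, d4=-1470.34
d1*d2 < 0 and d3*d4 < 0? no

No, they don't intersect


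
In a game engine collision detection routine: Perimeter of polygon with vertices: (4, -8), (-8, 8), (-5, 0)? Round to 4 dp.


Sides: (4, -8)->(-8, 8): sqrt(400) = 20, (-8, 8)->(-5, 0): sqrt(73) = 8.544004, (-5, 0)->(4, -8): sqrt(145) = 12.041595
Sum = 40.585599
Perimeter = 40.5856

40.5856


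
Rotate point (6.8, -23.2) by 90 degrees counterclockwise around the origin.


90° CCW: (x,y) -> (-y, x)
(6.8,-23.2) -> (23.2, 6.8)

(23.2, 6.8)


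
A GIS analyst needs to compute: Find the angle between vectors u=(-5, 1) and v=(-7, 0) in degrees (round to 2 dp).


u.v = 35, |u| = sqrt(26) = 5.099, |v| = sqrt(49) = 7
cos(theta) = u.v/(|u||v|) = 35/sqrt(1274) = 0.980581
theta = acos(0.980581) = 11.31 degrees

11.31 degrees


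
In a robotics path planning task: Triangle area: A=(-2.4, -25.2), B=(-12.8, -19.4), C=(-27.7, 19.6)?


Area = |x_A(y_B-y_C) + x_B(y_C-y_A) + x_C(y_A-y_B)|/2
= |93.6 + (-573.44) + 160.66|/2
= 319.18/2 = 159.59

159.59


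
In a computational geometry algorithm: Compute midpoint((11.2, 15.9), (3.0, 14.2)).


M = ((11.2+3)/2, (15.9+14.2)/2)
= (7.1, 15.05)

(7.1, 15.05)


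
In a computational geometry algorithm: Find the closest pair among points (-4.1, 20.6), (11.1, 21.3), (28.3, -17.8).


d(P0,P1) = 15.2161, d(P0,P2) = 50.2426, d(P1,P2) = 42.7159
Closest: P0 and P1

Closest pair: (-4.1, 20.6) and (11.1, 21.3), distance = 15.2161


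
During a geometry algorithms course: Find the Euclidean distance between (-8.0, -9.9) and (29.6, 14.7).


dx=37.6, dy=24.6
d^2 = 37.6^2 + 24.6^2 = 2018.92
d = sqrt(2018.92) = 44.9324

44.9324


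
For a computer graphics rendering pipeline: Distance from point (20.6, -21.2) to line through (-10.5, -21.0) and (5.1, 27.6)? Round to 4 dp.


|cross product| = 1514.58
|line direction| = sqrt(2605.32) = 51.0423
Distance = 1514.58/sqrt(2605.32) = 29.673

29.673


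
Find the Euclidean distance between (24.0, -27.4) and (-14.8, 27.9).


dx=-38.8, dy=55.3
d^2 = (-38.8)^2 + 55.3^2 = 4563.53
d = sqrt(4563.53) = 67.5539

67.5539


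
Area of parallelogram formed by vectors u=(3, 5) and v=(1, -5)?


|u x v| = |3*(-5) - 5*1|
= |(-15) - 5| = 20

20


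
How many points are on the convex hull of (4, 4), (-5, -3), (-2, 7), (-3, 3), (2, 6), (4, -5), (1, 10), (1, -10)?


Convex hull vertices (CCW): (-5, -3), (1, -10), (4, -5), (4, 4), (1, 10), (-2, 7)
Count = 6

6


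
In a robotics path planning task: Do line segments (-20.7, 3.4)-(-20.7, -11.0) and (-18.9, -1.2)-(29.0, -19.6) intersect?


Cross products: d1=187.22, d2=-502.54, d3=25.92, d4=715.68
d1*d2 < 0 and d3*d4 < 0? no

No, they don't intersect


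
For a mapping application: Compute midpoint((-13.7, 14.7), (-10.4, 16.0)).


M = (((-13.7)+(-10.4))/2, (14.7+16)/2)
= (-12.05, 15.35)

(-12.05, 15.35)


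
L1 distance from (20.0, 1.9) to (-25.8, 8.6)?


|20-(-25.8)| + |1.9-8.6| = 45.8 + 6.7 = 52.5

52.5


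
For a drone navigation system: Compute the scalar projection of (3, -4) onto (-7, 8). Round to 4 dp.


u.v = -53, |v| = sqrt(113) = 10.6301
Scalar projection = u.v / |v| = -53 / sqrt(113) = -4.9858

-4.9858


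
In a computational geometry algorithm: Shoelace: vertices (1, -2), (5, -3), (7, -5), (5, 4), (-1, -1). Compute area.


Shoelace sum: (1*(-3) - 5*(-2)) + (5*(-5) - 7*(-3)) + (7*4 - 5*(-5)) + (5*(-1) - (-1)*4) + ((-1)*(-2) - 1*(-1))
= 58
Area = |58|/2 = 29

29


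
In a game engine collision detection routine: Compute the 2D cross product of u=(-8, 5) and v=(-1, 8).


u x v = u_x*v_y - u_y*v_x = (-8)*8 - 5*(-1)
= (-64) - (-5) = -59

-59


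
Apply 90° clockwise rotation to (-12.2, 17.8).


90° CW: (x,y) -> (y, -x)
(-12.2,17.8) -> (17.8, 12.2)

(17.8, 12.2)


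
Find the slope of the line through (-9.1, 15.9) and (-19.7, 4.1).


slope = (y2-y1)/(x2-x1) = (4.1-15.9)/((-19.7)-(-9.1)) = (-11.8)/(-10.6) = 1.1132

1.1132


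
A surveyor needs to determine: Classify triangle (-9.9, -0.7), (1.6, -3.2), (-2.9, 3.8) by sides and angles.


Side lengths squared: AB^2=138.5, BC^2=69.25, CA^2=69.25
Sorted: [69.25, 69.25, 138.5]
By sides: Isosceles, By angles: Right

Isosceles, Right


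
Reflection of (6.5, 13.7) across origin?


Reflection over origin: (x,y) -> (-x,-y)
(6.5, 13.7) -> (-6.5, -13.7)

(-6.5, -13.7)


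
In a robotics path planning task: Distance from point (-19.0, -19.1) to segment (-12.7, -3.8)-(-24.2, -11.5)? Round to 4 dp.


Project P onto AB: t = 0.9933 (clamped to [0,1])
Closest point on segment: (-24.1231, -11.4485)
Distance: 9.2082

9.2082


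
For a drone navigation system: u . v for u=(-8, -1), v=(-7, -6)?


u . v = u_x*v_x + u_y*v_y = (-8)*(-7) + (-1)*(-6)
= 56 + 6 = 62

62


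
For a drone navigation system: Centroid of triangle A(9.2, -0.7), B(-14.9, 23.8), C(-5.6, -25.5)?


Centroid = ((x_A+x_B+x_C)/3, (y_A+y_B+y_C)/3)
= ((9.2+(-14.9)+(-5.6))/3, ((-0.7)+23.8+(-25.5))/3)
= (-3.7667, -0.8)

(-3.7667, -0.8)


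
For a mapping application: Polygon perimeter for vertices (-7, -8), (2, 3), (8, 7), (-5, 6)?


Sides: (-7, -8)->(2, 3): sqrt(202) = 14.21267, (2, 3)->(8, 7): sqrt(52) = 7.211103, (8, 7)->(-5, 6): sqrt(170) = 13.038405, (-5, 6)->(-7, -8): sqrt(200) = 14.142136
Sum = 48.604314
Perimeter = 48.6043

48.6043


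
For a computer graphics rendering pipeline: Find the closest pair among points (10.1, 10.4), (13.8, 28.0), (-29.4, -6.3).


d(P0,P1) = 17.9847, d(P0,P2) = 42.8852, d(P1,P2) = 55.1609
Closest: P0 and P1

Closest pair: (10.1, 10.4) and (13.8, 28.0), distance = 17.9847


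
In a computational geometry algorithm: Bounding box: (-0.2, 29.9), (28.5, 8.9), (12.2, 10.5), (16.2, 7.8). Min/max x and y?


x range: [-0.2, 28.5]
y range: [7.8, 29.9]
Bounding box: (-0.2,7.8) to (28.5,29.9)

(-0.2,7.8) to (28.5,29.9)


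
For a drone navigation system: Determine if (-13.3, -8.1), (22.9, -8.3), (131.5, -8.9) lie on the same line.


Cross product: (22.9-(-13.3))*((-8.9)-(-8.1)) - ((-8.3)-(-8.1))*(131.5-(-13.3))
= 0

Yes, collinear


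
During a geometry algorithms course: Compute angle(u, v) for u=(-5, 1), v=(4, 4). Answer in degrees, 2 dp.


u.v = -16, |u| = sqrt(26) = 5.099, |v| = sqrt(32) = 5.6569
cos(theta) = u.v/(|u||v|) = -16/sqrt(832) = -0.5547
theta = acos(-0.5547) = 123.69 degrees

123.69 degrees


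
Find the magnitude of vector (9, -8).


|u| = sqrt(9^2 + (-8)^2) = sqrt(145) = 12.0416

12.0416


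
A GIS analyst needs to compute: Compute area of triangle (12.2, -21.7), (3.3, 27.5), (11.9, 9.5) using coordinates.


Area = |x_A(y_B-y_C) + x_B(y_C-y_A) + x_C(y_A-y_B)|/2
= |219.6 + 102.96 + (-585.48)|/2
= 262.92/2 = 131.46

131.46


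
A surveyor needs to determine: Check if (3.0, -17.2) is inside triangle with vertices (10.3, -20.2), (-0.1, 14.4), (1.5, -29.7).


Cross products: AB x AP = 221.38, BC x BP = 86.15, CA x CP = 95.75
All same sign? yes

Yes, inside


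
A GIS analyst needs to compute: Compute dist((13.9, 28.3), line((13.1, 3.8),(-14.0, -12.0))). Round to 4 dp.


|cross product| = 651.31
|line direction| = sqrt(984.05) = 31.3696
Distance = 651.31/sqrt(984.05) = 20.7625

20.7625


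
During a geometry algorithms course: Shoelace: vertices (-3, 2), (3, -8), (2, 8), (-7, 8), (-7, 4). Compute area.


Shoelace sum: ((-3)*(-8) - 3*2) + (3*8 - 2*(-8)) + (2*8 - (-7)*8) + ((-7)*4 - (-7)*8) + ((-7)*2 - (-3)*4)
= 156
Area = |156|/2 = 78

78


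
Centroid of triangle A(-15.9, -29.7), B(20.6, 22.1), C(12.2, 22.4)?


Centroid = ((x_A+x_B+x_C)/3, (y_A+y_B+y_C)/3)
= (((-15.9)+20.6+12.2)/3, ((-29.7)+22.1+22.4)/3)
= (5.6333, 4.9333)

(5.6333, 4.9333)


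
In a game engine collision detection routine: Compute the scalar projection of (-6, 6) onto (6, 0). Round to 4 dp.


u.v = -36, |v| = sqrt(36) = 6
Scalar projection = u.v / |v| = -36 / sqrt(36) = -6

-6


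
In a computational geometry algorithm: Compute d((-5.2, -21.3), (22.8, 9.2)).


dx=28, dy=30.5
d^2 = 28^2 + 30.5^2 = 1714.25
d = sqrt(1714.25) = 41.4035

41.4035


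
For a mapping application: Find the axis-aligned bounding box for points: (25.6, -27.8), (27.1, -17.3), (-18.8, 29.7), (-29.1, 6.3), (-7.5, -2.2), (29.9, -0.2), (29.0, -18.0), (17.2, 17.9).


x range: [-29.1, 29.9]
y range: [-27.8, 29.7]
Bounding box: (-29.1,-27.8) to (29.9,29.7)

(-29.1,-27.8) to (29.9,29.7)


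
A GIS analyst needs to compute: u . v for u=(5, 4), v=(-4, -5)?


u . v = u_x*v_x + u_y*v_y = 5*(-4) + 4*(-5)
= (-20) + (-20) = -40

-40


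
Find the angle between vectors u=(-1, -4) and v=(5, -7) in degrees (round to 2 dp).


u.v = 23, |u| = sqrt(17) = 4.1231, |v| = sqrt(74) = 8.6023
cos(theta) = u.v/(|u||v|) = 23/sqrt(1258) = 0.648466
theta = acos(0.648466) = 49.57 degrees

49.57 degrees


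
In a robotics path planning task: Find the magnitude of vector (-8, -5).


|u| = sqrt((-8)^2 + (-5)^2) = sqrt(89) = 9.434

9.434


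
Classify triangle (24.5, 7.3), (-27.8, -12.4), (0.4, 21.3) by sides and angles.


Side lengths squared: AB^2=3123.38, BC^2=1930.93, CA^2=776.81
Sorted: [776.81, 1930.93, 3123.38]
By sides: Scalene, By angles: Obtuse

Scalene, Obtuse


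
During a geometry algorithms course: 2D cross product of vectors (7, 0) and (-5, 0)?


u x v = u_x*v_y - u_y*v_x = 7*0 - 0*(-5)
= 0 - 0 = 0

0


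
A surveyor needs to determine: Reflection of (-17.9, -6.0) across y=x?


Reflection over y=x: (x,y) -> (y,x)
(-17.9, -6) -> (-6, -17.9)

(-6, -17.9)


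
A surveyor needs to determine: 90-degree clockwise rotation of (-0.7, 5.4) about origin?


90° CW: (x,y) -> (y, -x)
(-0.7,5.4) -> (5.4, 0.7)

(5.4, 0.7)


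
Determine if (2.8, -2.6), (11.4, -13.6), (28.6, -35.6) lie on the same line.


Cross product: (11.4-2.8)*((-35.6)-(-2.6)) - ((-13.6)-(-2.6))*(28.6-2.8)
= 0

Yes, collinear


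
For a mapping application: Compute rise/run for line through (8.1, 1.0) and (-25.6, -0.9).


slope = (y2-y1)/(x2-x1) = ((-0.9)-1)/((-25.6)-8.1) = (-1.9)/(-33.7) = 0.0564

0.0564


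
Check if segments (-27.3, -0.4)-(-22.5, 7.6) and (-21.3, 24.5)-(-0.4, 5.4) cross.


Cross products: d1=-635.01, d2=-376.13, d3=71.52, d4=-187.36
d1*d2 < 0 and d3*d4 < 0? no

No, they don't intersect


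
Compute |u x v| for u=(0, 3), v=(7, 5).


|u x v| = |0*5 - 3*7|
= |0 - 21| = 21

21


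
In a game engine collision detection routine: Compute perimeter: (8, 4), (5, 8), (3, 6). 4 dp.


Sides: (8, 4)->(5, 8): sqrt(25) = 5, (5, 8)->(3, 6): sqrt(8) = 2.828427, (3, 6)->(8, 4): sqrt(29) = 5.385165
Sum = 13.213592
Perimeter = 13.2136

13.2136


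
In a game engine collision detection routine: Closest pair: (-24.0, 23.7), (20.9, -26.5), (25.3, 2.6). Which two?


d(P0,P1) = 67.3502, d(P0,P2) = 53.6256, d(P1,P2) = 29.4308
Closest: P1 and P2

Closest pair: (20.9, -26.5) and (25.3, 2.6), distance = 29.4308


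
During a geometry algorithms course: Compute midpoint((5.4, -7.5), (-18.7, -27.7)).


M = ((5.4+(-18.7))/2, ((-7.5)+(-27.7))/2)
= (-6.65, -17.6)

(-6.65, -17.6)


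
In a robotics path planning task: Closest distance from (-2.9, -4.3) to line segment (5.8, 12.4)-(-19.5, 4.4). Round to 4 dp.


Project P onto AB: t = 0.5024 (clamped to [0,1])
Closest point on segment: (-6.9098, 8.3811)
Distance: 13.2999

13.2999


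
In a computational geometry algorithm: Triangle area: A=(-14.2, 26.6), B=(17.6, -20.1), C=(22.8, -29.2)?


Area = |x_A(y_B-y_C) + x_B(y_C-y_A) + x_C(y_A-y_B)|/2
= |(-129.22) + (-982.08) + 1064.76|/2
= 46.54/2 = 23.27

23.27


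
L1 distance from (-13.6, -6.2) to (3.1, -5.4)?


|(-13.6)-3.1| + |(-6.2)-(-5.4)| = 16.7 + 0.8 = 17.5

17.5


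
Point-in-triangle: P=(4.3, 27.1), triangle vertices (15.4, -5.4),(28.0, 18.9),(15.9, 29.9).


Cross products: AB x AP = 679.23, BC x BP = 161.48, CA x CP = -408.08
All same sign? no

No, outside


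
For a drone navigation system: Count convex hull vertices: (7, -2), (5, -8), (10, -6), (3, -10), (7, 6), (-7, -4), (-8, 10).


Convex hull vertices (CCW): (-8, 10), (-7, -4), (3, -10), (10, -6), (7, 6)
Count = 5

5


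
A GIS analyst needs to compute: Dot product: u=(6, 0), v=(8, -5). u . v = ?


u . v = u_x*v_x + u_y*v_y = 6*8 + 0*(-5)
= 48 + 0 = 48

48


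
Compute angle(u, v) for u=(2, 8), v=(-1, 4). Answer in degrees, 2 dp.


u.v = 30, |u| = sqrt(68) = 8.2462, |v| = sqrt(17) = 4.1231
cos(theta) = u.v/(|u||v|) = 30/sqrt(1156) = 0.882353
theta = acos(0.882353) = 28.07 degrees

28.07 degrees


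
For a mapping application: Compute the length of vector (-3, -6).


|u| = sqrt((-3)^2 + (-6)^2) = sqrt(45) = 6.7082

6.7082


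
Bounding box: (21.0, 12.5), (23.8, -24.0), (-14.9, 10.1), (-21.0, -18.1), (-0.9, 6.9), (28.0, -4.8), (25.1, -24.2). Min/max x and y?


x range: [-21, 28]
y range: [-24.2, 12.5]
Bounding box: (-21,-24.2) to (28,12.5)

(-21,-24.2) to (28,12.5)


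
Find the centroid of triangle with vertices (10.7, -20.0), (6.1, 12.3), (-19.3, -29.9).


Centroid = ((x_A+x_B+x_C)/3, (y_A+y_B+y_C)/3)
= ((10.7+6.1+(-19.3))/3, ((-20)+12.3+(-29.9))/3)
= (-0.8333, -12.5333)

(-0.8333, -12.5333)


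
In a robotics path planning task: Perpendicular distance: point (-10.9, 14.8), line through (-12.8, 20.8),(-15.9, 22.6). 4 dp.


|cross product| = 15.18
|line direction| = sqrt(12.85) = 3.5847
Distance = 15.18/sqrt(12.85) = 4.2347

4.2347


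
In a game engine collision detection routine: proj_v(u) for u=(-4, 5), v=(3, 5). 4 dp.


u.v = 13, |v| = sqrt(34) = 5.831
Scalar projection = u.v / |v| = 13 / sqrt(34) = 2.2295

2.2295


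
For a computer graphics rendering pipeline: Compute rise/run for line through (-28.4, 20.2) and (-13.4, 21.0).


slope = (y2-y1)/(x2-x1) = (21-20.2)/((-13.4)-(-28.4)) = 0.8/15 = 0.0533

0.0533


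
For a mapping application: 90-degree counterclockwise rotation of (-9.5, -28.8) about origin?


90° CCW: (x,y) -> (-y, x)
(-9.5,-28.8) -> (28.8, -9.5)

(28.8, -9.5)


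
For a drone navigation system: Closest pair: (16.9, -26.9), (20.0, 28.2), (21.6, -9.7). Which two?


d(P0,P1) = 55.1871, d(P0,P2) = 17.8306, d(P1,P2) = 37.9338
Closest: P0 and P2

Closest pair: (16.9, -26.9) and (21.6, -9.7), distance = 17.8306


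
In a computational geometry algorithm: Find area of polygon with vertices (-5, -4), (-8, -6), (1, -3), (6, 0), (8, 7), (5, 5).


Shoelace sum: ((-5)*(-6) - (-8)*(-4)) + ((-8)*(-3) - 1*(-6)) + (1*0 - 6*(-3)) + (6*7 - 8*0) + (8*5 - 5*7) + (5*(-4) - (-5)*5)
= 98
Area = |98|/2 = 49

49


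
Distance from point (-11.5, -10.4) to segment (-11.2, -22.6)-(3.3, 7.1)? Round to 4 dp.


Project P onto AB: t = 0.3277 (clamped to [0,1])
Closest point on segment: (-6.4479, -12.8665)
Distance: 5.622

5.622


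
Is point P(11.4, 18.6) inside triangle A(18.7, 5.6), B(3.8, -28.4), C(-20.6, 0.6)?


Cross products: AB x AP = -441.9, BC x BP = -1367.2, CA x CP = 547.4
All same sign? no

No, outside


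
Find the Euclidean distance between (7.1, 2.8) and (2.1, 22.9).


dx=-5, dy=20.1
d^2 = (-5)^2 + 20.1^2 = 429.01
d = sqrt(429.01) = 20.7126

20.7126


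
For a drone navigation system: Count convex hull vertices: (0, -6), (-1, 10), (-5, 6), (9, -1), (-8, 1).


Convex hull vertices (CCW): (-8, 1), (0, -6), (9, -1), (-1, 10), (-5, 6)
Count = 5

5


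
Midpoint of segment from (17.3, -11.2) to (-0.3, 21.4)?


M = ((17.3+(-0.3))/2, ((-11.2)+21.4)/2)
= (8.5, 5.1)

(8.5, 5.1)


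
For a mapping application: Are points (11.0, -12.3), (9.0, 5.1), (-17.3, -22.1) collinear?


Cross product: (9-11)*((-22.1)-(-12.3)) - (5.1-(-12.3))*((-17.3)-11)
= 512.02

No, not collinear


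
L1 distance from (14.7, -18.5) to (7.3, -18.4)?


|14.7-7.3| + |(-18.5)-(-18.4)| = 7.4 + 0.1 = 7.5

7.5


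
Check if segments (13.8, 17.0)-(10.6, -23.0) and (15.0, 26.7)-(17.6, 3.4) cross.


Cross products: d1=-53.18, d2=-231.74, d3=16.96, d4=195.52
d1*d2 < 0 and d3*d4 < 0? no

No, they don't intersect


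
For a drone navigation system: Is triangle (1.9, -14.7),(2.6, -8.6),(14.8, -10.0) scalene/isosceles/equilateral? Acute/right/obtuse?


Side lengths squared: AB^2=37.7, BC^2=150.8, CA^2=188.5
Sorted: [37.7, 150.8, 188.5]
By sides: Scalene, By angles: Right

Scalene, Right


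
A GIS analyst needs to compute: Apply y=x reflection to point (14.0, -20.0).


Reflection over y=x: (x,y) -> (y,x)
(14, -20) -> (-20, 14)

(-20, 14)


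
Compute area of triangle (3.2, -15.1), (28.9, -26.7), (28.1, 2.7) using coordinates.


Area = |x_A(y_B-y_C) + x_B(y_C-y_A) + x_C(y_A-y_B)|/2
= |(-94.08) + 514.42 + 325.96|/2
= 746.3/2 = 373.15

373.15


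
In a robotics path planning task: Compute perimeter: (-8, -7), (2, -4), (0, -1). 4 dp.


Sides: (-8, -7)->(2, -4): sqrt(109) = 10.440307, (2, -4)->(0, -1): sqrt(13) = 3.605551, (0, -1)->(-8, -7): sqrt(100) = 10
Sum = 24.045858
Perimeter = 24.0459

24.0459


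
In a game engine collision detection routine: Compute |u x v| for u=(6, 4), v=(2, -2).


|u x v| = |6*(-2) - 4*2|
= |(-12) - 8| = 20

20


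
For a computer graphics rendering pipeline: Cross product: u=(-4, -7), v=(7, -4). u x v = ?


u x v = u_x*v_y - u_y*v_x = (-4)*(-4) - (-7)*7
= 16 - (-49) = 65

65


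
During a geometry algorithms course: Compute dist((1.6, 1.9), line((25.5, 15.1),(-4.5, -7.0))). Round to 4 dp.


|cross product| = 132.19
|line direction| = sqrt(1388.41) = 37.2614
Distance = 132.19/sqrt(1388.41) = 3.5476

3.5476


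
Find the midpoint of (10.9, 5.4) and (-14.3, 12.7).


M = ((10.9+(-14.3))/2, (5.4+12.7)/2)
= (-1.7, 9.05)

(-1.7, 9.05)


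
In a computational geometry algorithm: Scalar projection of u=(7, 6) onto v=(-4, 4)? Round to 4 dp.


u.v = -4, |v| = sqrt(32) = 5.6569
Scalar projection = u.v / |v| = -4 / sqrt(32) = -0.7071

-0.7071


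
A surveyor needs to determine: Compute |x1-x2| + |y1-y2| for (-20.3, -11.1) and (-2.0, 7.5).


|(-20.3)-(-2)| + |(-11.1)-7.5| = 18.3 + 18.6 = 36.9

36.9


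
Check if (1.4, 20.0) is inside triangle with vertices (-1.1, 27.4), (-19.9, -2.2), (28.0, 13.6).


Cross products: AB x AP = 213.12, BC x BP = 726.84, CA x CP = 180.84
All same sign? yes

Yes, inside


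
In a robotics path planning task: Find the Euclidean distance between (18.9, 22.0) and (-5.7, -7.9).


dx=-24.6, dy=-29.9
d^2 = (-24.6)^2 + (-29.9)^2 = 1499.17
d = sqrt(1499.17) = 38.7191

38.7191


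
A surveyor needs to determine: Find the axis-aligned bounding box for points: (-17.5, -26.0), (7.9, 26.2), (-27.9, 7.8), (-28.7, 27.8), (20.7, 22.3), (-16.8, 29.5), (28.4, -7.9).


x range: [-28.7, 28.4]
y range: [-26, 29.5]
Bounding box: (-28.7,-26) to (28.4,29.5)

(-28.7,-26) to (28.4,29.5)


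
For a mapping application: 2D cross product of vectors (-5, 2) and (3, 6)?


u x v = u_x*v_y - u_y*v_x = (-5)*6 - 2*3
= (-30) - 6 = -36

-36


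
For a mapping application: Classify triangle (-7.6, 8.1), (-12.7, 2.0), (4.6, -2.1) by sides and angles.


Side lengths squared: AB^2=63.22, BC^2=316.1, CA^2=252.88
Sorted: [63.22, 252.88, 316.1]
By sides: Scalene, By angles: Right

Scalene, Right


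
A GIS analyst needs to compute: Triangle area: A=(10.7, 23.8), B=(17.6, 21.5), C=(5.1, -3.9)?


Area = |x_A(y_B-y_C) + x_B(y_C-y_A) + x_C(y_A-y_B)|/2
= |271.78 + (-487.52) + 11.73|/2
= 204.01/2 = 102.005

102.005


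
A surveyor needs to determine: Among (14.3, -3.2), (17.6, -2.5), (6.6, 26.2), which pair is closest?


d(P0,P1) = 3.3734, d(P0,P2) = 30.3916, d(P1,P2) = 30.7358
Closest: P0 and P1

Closest pair: (14.3, -3.2) and (17.6, -2.5), distance = 3.3734


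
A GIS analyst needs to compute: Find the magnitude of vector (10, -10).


|u| = sqrt(10^2 + (-10)^2) = sqrt(200) = 14.1421

14.1421


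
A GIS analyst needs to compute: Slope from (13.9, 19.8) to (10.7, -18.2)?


slope = (y2-y1)/(x2-x1) = ((-18.2)-19.8)/(10.7-13.9) = (-38)/(-3.2) = 11.875

11.875


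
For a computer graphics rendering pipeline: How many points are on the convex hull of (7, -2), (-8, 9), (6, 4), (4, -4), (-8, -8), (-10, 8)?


Convex hull vertices (CCW): (-10, 8), (-8, -8), (4, -4), (7, -2), (6, 4), (-8, 9)
Count = 6

6


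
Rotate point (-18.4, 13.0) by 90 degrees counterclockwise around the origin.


90° CCW: (x,y) -> (-y, x)
(-18.4,13) -> (-13, -18.4)

(-13, -18.4)


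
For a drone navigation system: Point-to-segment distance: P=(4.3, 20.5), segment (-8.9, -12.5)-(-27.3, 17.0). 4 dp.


Project P onto AB: t = 0.6044 (clamped to [0,1])
Closest point on segment: (-20.0212, 5.3302)
Distance: 28.6643

28.6643


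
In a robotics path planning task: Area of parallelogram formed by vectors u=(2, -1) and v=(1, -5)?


|u x v| = |2*(-5) - (-1)*1|
= |(-10) - (-1)| = 9

9


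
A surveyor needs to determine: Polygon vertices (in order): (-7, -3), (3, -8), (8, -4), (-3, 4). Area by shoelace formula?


Shoelace sum: ((-7)*(-8) - 3*(-3)) + (3*(-4) - 8*(-8)) + (8*4 - (-3)*(-4)) + ((-3)*(-3) - (-7)*4)
= 174
Area = |174|/2 = 87

87


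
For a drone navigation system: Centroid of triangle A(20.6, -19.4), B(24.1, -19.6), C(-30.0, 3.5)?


Centroid = ((x_A+x_B+x_C)/3, (y_A+y_B+y_C)/3)
= ((20.6+24.1+(-30))/3, ((-19.4)+(-19.6)+3.5)/3)
= (4.9, -11.8333)

(4.9, -11.8333)


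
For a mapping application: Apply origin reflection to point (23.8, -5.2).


Reflection over origin: (x,y) -> (-x,-y)
(23.8, -5.2) -> (-23.8, 5.2)

(-23.8, 5.2)


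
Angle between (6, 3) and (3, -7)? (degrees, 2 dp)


u.v = -3, |u| = sqrt(45) = 6.7082, |v| = sqrt(58) = 7.6158
cos(theta) = u.v/(|u||v|) = -3/sqrt(2610) = -0.058722
theta = acos(-0.058722) = 93.37 degrees

93.37 degrees


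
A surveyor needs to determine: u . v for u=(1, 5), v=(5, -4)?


u . v = u_x*v_x + u_y*v_y = 1*5 + 5*(-4)
= 5 + (-20) = -15

-15


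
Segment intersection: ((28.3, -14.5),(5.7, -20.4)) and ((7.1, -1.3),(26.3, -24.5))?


Cross products: d1=238.4, d2=-399.2, d3=-423.4, d4=214.2
d1*d2 < 0 and d3*d4 < 0? yes

Yes, they intersect


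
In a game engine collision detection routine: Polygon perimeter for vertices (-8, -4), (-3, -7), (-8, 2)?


Sides: (-8, -4)->(-3, -7): sqrt(34) = 5.830952, (-3, -7)->(-8, 2): sqrt(106) = 10.29563, (-8, 2)->(-8, -4): sqrt(36) = 6
Sum = 22.126582
Perimeter = 22.1266

22.1266


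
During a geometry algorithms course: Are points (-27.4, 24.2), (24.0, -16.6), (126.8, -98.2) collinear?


Cross product: (24-(-27.4))*((-98.2)-24.2) - ((-16.6)-24.2)*(126.8-(-27.4))
= 0

Yes, collinear


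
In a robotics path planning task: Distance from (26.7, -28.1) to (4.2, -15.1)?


dx=-22.5, dy=13
d^2 = (-22.5)^2 + 13^2 = 675.25
d = sqrt(675.25) = 25.9856

25.9856


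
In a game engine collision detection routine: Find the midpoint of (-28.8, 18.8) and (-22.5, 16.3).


M = (((-28.8)+(-22.5))/2, (18.8+16.3)/2)
= (-25.65, 17.55)

(-25.65, 17.55)


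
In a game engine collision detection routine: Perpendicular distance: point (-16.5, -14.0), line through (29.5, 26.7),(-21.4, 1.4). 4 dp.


|cross product| = 907.83
|line direction| = sqrt(3230.9) = 56.841
Distance = 907.83/sqrt(3230.9) = 15.9714

15.9714


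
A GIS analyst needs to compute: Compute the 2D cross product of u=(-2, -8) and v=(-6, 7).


u x v = u_x*v_y - u_y*v_x = (-2)*7 - (-8)*(-6)
= (-14) - 48 = -62

-62


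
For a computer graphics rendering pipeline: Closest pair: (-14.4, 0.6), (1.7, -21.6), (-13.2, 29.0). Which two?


d(P0,P1) = 27.4235, d(P0,P2) = 28.4253, d(P1,P2) = 52.7482
Closest: P0 and P1

Closest pair: (-14.4, 0.6) and (1.7, -21.6), distance = 27.4235


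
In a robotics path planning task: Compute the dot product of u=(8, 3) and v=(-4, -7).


u . v = u_x*v_x + u_y*v_y = 8*(-4) + 3*(-7)
= (-32) + (-21) = -53

-53


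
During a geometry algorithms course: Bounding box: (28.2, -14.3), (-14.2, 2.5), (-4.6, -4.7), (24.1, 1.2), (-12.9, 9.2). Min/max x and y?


x range: [-14.2, 28.2]
y range: [-14.3, 9.2]
Bounding box: (-14.2,-14.3) to (28.2,9.2)

(-14.2,-14.3) to (28.2,9.2)


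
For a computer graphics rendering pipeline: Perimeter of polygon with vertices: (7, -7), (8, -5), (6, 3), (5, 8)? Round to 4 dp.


Sides: (7, -7)->(8, -5): sqrt(5) = 2.236068, (8, -5)->(6, 3): sqrt(68) = 8.246211, (6, 3)->(5, 8): sqrt(26) = 5.09902, (5, 8)->(7, -7): sqrt(229) = 15.132746
Sum = 30.714045
Perimeter = 30.714

30.714


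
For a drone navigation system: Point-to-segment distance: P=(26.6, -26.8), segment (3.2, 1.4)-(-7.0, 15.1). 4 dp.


Project P onto AB: t = 0 (clamped to [0,1])
Closest point on segment: (3.2, 1.4)
Distance: 36.6442

36.6442


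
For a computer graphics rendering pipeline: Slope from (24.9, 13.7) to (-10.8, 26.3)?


slope = (y2-y1)/(x2-x1) = (26.3-13.7)/((-10.8)-24.9) = 12.6/(-35.7) = -0.3529

-0.3529
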